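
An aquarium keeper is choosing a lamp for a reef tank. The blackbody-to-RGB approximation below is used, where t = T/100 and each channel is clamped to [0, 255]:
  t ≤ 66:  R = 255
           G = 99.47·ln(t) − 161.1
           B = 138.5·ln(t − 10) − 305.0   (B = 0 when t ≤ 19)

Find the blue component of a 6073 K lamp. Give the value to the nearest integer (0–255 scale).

t = 6073/100 = 60.73; the t ≤ 66 branch applies.
B = 138.5·ln(60.73 − 10) − 305.0 = 138.5·ln 50.73 − 305.0 = 138.5·3.9265 − 305.0 = 238.823.
Rounded: 239.

239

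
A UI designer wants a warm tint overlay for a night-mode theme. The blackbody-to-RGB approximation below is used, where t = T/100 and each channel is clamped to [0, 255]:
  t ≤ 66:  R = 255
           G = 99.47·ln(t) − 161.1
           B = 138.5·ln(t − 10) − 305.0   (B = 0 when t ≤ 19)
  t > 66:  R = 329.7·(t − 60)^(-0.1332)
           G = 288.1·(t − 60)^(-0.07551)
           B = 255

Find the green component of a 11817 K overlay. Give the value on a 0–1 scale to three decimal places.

0.831

t = 11817/100 = 118.17; the t > 66 branch applies.
G = 288.1·(118.17 − 60)^(-0.07551) = 288.1·58.17^(-0.07551) = 288.1·0.73578 = 211.978.
On a 0–1 scale: 211.978/255 = 0.8313 → 0.831.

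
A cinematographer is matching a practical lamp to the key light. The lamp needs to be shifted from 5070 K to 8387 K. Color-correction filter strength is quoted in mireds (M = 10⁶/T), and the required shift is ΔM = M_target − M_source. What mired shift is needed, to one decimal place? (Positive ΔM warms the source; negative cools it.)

-78.0 mireds

M_source = 10⁶/5070 = 197.239; M_target = 10⁶/8387 = 119.232.
ΔM = 119.232 − 197.239 = -78.007 → -78.0 mireds, a cooling shift.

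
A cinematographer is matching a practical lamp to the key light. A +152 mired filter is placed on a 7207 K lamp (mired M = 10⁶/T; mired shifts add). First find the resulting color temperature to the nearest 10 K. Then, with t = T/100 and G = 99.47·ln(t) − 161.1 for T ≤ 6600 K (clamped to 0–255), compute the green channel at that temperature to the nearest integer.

M_in = 10⁶/7207 = 138.75; M_out = 138.75 + (+152) = 290.75.
T_out = 10⁶/290.75 = 3439.3 K → 3440 K; t = 34.4.
G = 99.47·ln 34.4 − 161.1 = 99.47·3.5381 − 161.1 = 190.830.
Rounded: 191.

191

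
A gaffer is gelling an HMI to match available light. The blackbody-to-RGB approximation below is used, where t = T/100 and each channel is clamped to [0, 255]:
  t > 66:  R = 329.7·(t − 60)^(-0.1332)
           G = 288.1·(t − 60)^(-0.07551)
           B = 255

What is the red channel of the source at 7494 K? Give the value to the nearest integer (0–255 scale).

230

t = 7494/100 = 74.94; the t > 66 branch applies.
R = 329.7·(74.94 − 60)^(-0.1332) = 329.7·14.94^(-0.1332) = 329.7·0.69755 = 229.983.
Rounded: 230.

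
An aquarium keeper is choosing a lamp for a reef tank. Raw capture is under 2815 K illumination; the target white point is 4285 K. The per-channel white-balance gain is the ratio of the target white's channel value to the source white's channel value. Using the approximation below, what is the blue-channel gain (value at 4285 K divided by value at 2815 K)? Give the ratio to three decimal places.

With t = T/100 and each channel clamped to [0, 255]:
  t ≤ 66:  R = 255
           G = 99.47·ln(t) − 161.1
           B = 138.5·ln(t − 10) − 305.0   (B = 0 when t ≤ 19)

At 2815 K (t = 28.15):
  B = 138.5·ln(28.15 − 10) − 305.0 = 138.5·ln 18.15 − 305.0 = 138.5·2.8987 − 305.0 = 96.466.
At 4285 K (t = 42.85):
  B = 138.5·ln(42.85 − 10) − 305.0 = 138.5·ln 32.85 − 305.0 = 138.5·3.4920 − 305.0 = 178.635.
Gain = 178.635 / 96.466 = 1.8518 → 1.852.

1.852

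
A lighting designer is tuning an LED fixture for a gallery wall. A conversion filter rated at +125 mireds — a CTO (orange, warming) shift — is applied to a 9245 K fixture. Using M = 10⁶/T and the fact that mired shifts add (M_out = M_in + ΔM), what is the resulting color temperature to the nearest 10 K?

M_in = 10⁶/9245 = 108.17 mireds.
M_out = 108.17 + (+125) = 233.17 mireds.
T_out = 10⁶/233.17 = 4288.8 K → 4290 K.

4290 K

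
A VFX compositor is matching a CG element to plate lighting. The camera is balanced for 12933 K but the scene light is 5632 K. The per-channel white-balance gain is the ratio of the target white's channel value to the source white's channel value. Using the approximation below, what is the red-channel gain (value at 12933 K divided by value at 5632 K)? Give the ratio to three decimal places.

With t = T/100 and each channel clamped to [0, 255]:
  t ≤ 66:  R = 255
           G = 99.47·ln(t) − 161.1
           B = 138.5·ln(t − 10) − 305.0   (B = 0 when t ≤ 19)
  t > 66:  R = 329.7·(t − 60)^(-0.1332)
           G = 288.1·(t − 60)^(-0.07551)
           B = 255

At 5632 K (t = 56.32):
  R = 255 by definition for t ≤ 66.
At 12933 K (t = 129.33):
  R = 329.7·(129.33 − 60)^(-0.1332) = 329.7·69.33^(-0.1332) = 329.7·0.56858 = 187.460.
Gain = 187.460 / 255.000 = 0.7351 → 0.735.

0.735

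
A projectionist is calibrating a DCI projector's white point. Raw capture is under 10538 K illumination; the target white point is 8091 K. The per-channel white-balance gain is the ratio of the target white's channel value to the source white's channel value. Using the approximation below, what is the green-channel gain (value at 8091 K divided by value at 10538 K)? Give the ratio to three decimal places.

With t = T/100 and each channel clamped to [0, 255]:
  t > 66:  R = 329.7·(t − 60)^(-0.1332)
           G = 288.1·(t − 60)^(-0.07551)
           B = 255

1.060

At 10538 K (t = 105.38):
  G = 288.1·(105.38 − 60)^(-0.07551) = 288.1·45.38^(-0.07551) = 288.1·0.74970 = 215.990.
At 8091 K (t = 80.91):
  G = 288.1·(80.91 − 60)^(-0.07551) = 288.1·20.91^(-0.07551) = 288.1·0.79488 = 229.004.
Gain = 229.004 / 215.990 = 1.0603 → 1.060.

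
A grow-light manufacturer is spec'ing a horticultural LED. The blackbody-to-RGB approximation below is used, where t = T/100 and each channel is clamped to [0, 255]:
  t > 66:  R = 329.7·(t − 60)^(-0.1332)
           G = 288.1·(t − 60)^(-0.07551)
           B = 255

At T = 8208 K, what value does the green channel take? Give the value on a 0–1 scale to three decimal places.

0.894

t = 8208/100 = 82.08; the t > 66 branch applies.
G = 288.1·(82.08 − 60)^(-0.07551) = 288.1·22.08^(-0.07551) = 288.1·0.79162 = 228.065.
On a 0–1 scale: 228.065/255 = 0.8944 → 0.894.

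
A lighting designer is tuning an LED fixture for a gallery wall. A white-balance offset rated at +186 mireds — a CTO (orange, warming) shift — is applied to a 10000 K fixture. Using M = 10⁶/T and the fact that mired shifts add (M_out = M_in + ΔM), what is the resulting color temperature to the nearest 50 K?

M_in = 10⁶/10000 = 100.00 mireds.
M_out = 100.00 + (+186) = 286.00 mireds.
T_out = 10⁶/286.00 = 3496.5 K → 3500 K.

3500 K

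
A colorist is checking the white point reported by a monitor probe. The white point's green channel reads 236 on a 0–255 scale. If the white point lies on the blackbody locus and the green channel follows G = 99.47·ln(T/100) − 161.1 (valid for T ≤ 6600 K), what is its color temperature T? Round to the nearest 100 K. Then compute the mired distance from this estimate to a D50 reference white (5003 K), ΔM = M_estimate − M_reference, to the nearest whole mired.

-15 mireds

ln t = (236 + 161.1) / 99.47 = 3.9922.
t = e^3.9922 = 54.172.
T = 100·t = 5417 K → 5400 K to the nearest 100 K.
M_estimate = 10⁶/5400 = 185.19; M_reference = 10⁶/5003 = 199.88.
ΔM = 185.19 − 199.88 = -14.69 → -15 mireds.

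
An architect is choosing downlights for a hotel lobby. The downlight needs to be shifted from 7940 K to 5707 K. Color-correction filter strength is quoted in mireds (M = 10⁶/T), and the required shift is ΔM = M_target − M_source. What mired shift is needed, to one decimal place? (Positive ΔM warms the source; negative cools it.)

M_source = 10⁶/7940 = 125.945; M_target = 10⁶/5707 = 175.223.
ΔM = 175.223 − 125.945 = 49.279 → +49.3 mireds, a warming shift.

+49.3 mireds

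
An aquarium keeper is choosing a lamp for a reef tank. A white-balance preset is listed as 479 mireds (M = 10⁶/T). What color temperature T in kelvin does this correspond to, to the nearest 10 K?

2090 K

T = 10⁶ / 479 = 2087.68 K → 2090 K.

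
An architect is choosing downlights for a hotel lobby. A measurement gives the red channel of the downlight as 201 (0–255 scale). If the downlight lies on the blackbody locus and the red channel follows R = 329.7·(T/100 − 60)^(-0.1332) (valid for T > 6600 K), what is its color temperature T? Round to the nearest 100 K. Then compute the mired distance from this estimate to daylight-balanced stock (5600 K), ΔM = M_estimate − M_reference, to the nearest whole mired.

-80 mireds

(t − 60)^(-0.1332) = 201/329.7 = 0.60965.
t − 60 = 0.60965^(1/-0.1332) = 0.60965^(-7.508) = 41.071, so t = 101.071.
T = 100·t = 10107 K → 10100 K to the nearest 100 K.
M_estimate = 10⁶/10100 = 99.01; M_reference = 10⁶/5600 = 178.57.
ΔM = 99.01 − 178.57 = -79.56 → -80 mireds.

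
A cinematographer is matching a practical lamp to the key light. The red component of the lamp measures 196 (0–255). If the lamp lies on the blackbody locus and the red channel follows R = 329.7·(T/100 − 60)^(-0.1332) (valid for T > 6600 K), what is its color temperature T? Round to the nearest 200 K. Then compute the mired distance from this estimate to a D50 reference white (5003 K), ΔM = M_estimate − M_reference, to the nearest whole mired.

-109 mireds

(t − 60)^(-0.1332) = 196/329.7 = 0.59448.
t − 60 = 0.59448^(1/-0.1332) = 0.59448^(-7.508) = 49.621, so t = 109.621.
T = 100·t = 10962 K → 11000 K to the nearest 200 K.
M_estimate = 10⁶/11000 = 90.91; M_reference = 10⁶/5003 = 199.88.
ΔM = 90.91 − 199.88 = -108.97 → -109 mireds.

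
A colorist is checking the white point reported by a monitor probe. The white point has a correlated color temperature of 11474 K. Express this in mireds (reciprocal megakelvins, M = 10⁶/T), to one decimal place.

M = 10⁶ / 11474 = 87.154 → 87.2 mireds.

87.2 mireds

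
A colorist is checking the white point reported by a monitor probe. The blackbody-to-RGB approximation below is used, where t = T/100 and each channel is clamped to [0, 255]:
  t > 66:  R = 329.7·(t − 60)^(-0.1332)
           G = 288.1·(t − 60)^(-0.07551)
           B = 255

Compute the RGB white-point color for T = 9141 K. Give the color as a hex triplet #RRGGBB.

t = 9141/100 = 91.41; the t > 66 branch applies.
R = 329.7·(91.41 − 60)^(-0.1332) = 329.7·31.41^(-0.1332) = 329.7·0.63182 = 208.310.
G = 288.1·(91.41 − 60)^(-0.07551) = 288.1·31.41^(-0.07551) = 288.1·0.77083 = 222.075.
B = 255 by definition for t > 66.
Rounded: (208, 222, 255).
In hex: #D0DEFF.

#D0DEFF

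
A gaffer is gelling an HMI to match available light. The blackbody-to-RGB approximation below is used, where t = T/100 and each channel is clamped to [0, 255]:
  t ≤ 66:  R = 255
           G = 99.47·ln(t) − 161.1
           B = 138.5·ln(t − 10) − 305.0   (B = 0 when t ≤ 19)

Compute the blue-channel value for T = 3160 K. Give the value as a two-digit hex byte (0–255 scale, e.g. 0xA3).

t = 3160/100 = 31.6; the t ≤ 66 branch applies.
B = 138.5·ln(31.6 − 10) − 305.0 = 138.5·ln 21.6 − 305.0 = 138.5·3.0727 − 305.0 = 120.568.
Rounded: 121; in hex, 0x79.

0x79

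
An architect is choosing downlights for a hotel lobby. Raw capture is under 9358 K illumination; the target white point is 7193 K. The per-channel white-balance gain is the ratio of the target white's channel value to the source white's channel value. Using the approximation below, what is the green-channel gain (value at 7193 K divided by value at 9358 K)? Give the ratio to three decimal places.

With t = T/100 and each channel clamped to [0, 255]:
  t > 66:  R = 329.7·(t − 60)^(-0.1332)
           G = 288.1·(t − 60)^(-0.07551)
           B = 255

1.081

At 9358 K (t = 93.58):
  G = 288.1·(93.58 − 60)^(-0.07551) = 288.1·33.58^(-0.07551) = 288.1·0.76695 = 220.958.
At 7193 K (t = 71.93):
  G = 288.1·(71.93 − 60)^(-0.07551) = 288.1·11.93^(-0.07551) = 288.1·0.82928 = 238.916.
Gain = 238.916 / 220.958 = 1.0813 → 1.081.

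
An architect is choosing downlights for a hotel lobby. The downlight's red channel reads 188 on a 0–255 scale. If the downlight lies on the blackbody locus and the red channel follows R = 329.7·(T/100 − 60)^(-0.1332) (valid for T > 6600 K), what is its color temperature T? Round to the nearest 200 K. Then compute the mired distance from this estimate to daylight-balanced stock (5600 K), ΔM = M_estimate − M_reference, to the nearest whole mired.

(t − 60)^(-0.1332) = 188/329.7 = 0.57022.
t − 60 = 0.57022^(1/-0.1332) = 0.57022^(-7.508) = 67.848, so t = 127.848.
T = 100·t = 12785 K → 12800 K to the nearest 200 K.
M_estimate = 10⁶/12800 = 78.12; M_reference = 10⁶/5600 = 178.57.
ΔM = 78.12 − 178.57 = -100.45 → -100 mireds.

-100 mireds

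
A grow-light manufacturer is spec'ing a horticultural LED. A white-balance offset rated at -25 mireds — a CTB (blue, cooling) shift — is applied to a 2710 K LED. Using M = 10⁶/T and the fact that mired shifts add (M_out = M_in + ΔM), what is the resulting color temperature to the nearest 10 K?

M_in = 10⁶/2710 = 369.00 mireds.
M_out = 369.00 + (-25) = 344.00 mireds.
T_out = 10⁶/344.00 = 2906.9 K → 2910 K.

2910 K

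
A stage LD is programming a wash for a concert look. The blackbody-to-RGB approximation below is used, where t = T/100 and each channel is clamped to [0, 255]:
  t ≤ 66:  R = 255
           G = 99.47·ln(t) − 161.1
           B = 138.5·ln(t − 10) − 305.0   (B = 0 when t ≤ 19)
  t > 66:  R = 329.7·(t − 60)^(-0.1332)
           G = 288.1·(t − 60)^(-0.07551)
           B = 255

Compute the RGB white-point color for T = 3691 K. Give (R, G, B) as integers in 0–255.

(255, 198, 151)

t = 3691/100 = 36.91; the t ≤ 66 branch applies.
R = 255 by definition for t ≤ 66.
G = 99.47·ln 36.91 − 161.1 = 99.47·3.6085 − 161.1 = 197.836.
B = 138.5·ln(36.91 − 10) − 305.0 = 138.5·ln 26.91 − 305.0 = 138.5·3.2925 − 305.0 = 151.011.
Rounded: (255, 198, 151).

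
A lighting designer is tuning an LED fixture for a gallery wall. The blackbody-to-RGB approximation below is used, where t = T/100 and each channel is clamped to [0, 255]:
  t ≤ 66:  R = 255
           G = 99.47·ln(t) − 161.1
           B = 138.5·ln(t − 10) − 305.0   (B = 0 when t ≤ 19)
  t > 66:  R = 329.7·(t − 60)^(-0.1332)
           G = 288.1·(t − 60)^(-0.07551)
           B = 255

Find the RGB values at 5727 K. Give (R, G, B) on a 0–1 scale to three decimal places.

(1.000, 0.947, 0.898)

t = 5727/100 = 57.27; the t ≤ 66 branch applies.
R = 255 by definition for t ≤ 66.
G = 99.47·ln 57.27 − 161.1 = 99.47·4.0478 − 161.1 = 241.532.
B = 138.5·ln(57.27 − 10) − 305.0 = 138.5·ln 47.27 − 305.0 = 138.5·3.8559 − 305.0 = 229.039.
Dividing each by 255: (1.0000, 0.9472, 0.8982) → (1.000, 0.947, 0.898).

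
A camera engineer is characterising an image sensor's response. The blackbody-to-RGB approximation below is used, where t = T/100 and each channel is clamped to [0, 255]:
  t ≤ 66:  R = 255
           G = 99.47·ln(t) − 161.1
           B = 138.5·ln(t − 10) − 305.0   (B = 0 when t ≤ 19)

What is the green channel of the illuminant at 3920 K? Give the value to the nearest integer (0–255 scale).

t = 3920/100 = 39.2; the t ≤ 66 branch applies.
G = 99.47·ln 39.2 − 161.1 = 99.47·3.6687 − 161.1 = 203.823.
Rounded: 204.

204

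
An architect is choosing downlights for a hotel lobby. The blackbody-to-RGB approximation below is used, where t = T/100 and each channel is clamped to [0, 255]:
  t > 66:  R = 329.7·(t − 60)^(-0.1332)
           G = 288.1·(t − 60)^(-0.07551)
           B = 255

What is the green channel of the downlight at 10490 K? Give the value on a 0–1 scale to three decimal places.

0.848

t = 10490/100 = 104.9; the t > 66 branch applies.
G = 288.1·(104.9 − 60)^(-0.07551) = 288.1·44.9^(-0.07551) = 288.1·0.75031 = 216.163.
On a 0–1 scale: 216.163/255 = 0.8477 → 0.848.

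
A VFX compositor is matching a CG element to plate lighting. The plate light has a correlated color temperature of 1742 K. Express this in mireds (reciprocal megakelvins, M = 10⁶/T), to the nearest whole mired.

574 mireds

M = 10⁶ / 1742 = 574.053 → 574 mireds.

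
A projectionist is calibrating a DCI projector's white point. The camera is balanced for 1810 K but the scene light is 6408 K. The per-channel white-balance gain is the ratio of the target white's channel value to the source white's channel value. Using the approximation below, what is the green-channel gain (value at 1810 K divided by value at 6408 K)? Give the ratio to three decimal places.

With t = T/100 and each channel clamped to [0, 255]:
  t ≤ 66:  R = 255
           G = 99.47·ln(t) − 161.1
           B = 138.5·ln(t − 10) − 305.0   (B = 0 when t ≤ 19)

At 6408 K (t = 64.08):
  G = 99.47·ln 64.08 − 161.1 = 99.47·4.1601 − 161.1 = 252.708.
At 1810 K (t = 18.1):
  G = 99.47·ln 18.1 − 161.1 = 99.47·2.8959 − 161.1 = 126.956.
Gain = 126.956 / 252.708 = 0.5024 → 0.502.

0.502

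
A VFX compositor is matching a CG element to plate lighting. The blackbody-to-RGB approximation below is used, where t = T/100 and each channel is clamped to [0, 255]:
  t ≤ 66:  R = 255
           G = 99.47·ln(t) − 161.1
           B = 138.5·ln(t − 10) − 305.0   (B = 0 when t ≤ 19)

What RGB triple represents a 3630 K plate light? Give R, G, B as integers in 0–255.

R=255, G=196, B=148

t = 3630/100 = 36.3; the t ≤ 66 branch applies.
R = 255 by definition for t ≤ 66.
G = 99.47·ln 36.3 − 161.1 = 99.47·3.5918 − 161.1 = 196.178.
B = 138.5·ln(36.3 − 10) − 305.0 = 138.5·ln 26.3 − 305.0 = 138.5·3.2696 − 305.0 = 147.835.
Rounded: (255, 196, 148).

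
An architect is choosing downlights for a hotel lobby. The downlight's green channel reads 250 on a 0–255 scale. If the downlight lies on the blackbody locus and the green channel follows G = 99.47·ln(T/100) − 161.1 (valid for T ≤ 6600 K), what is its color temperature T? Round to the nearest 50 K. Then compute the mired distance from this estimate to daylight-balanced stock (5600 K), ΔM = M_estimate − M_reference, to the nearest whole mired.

ln t = (250 + 161.1) / 99.47 = 4.1329.
t = e^4.1329 = 62.359.
T = 100·t = 6236 K → 6250 K to the nearest 50 K.
M_estimate = 10⁶/6250 = 160.00; M_reference = 10⁶/5600 = 178.57.
ΔM = 160.00 − 178.57 = -18.57 → -19 mireds.

-19 mireds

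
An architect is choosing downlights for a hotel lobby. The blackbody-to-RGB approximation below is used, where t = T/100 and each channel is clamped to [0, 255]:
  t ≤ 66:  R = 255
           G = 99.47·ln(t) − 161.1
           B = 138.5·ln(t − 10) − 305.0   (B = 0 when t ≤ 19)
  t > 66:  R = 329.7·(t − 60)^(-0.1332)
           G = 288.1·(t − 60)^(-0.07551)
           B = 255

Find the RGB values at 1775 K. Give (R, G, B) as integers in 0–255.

t = 1775/100 = 17.75; the t ≤ 66 branch applies.
R = 255 by definition for t ≤ 66.
G = 99.47·ln 17.75 − 161.1 = 99.47·2.8764 − 161.1 = 125.014.
t = 17.75 ≤ 19, so B = 0.
Rounded: (255, 125, 0).

(255, 125, 0)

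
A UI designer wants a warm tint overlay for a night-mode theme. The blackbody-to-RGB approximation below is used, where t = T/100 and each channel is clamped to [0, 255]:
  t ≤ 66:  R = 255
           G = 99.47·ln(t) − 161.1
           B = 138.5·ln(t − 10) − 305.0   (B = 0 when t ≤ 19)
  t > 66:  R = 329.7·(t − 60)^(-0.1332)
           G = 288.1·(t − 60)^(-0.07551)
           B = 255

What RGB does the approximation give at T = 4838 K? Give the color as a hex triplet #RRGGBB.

#FFE1C8

t = 4838/100 = 48.38; the t ≤ 66 branch applies.
R = 255 by definition for t ≤ 66.
G = 99.47·ln 48.38 − 161.1 = 99.47·3.8791 − 161.1 = 224.753.
B = 138.5·ln(48.38 − 10) − 305.0 = 138.5·ln 38.38 − 305.0 = 138.5·3.6475 − 305.0 = 200.184.
Rounded: (255, 225, 200).
In hex: #FFE1C8.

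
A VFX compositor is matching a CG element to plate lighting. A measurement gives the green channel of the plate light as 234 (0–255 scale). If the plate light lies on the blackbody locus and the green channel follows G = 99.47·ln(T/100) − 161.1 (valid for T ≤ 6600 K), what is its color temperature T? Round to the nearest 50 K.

5300 K

ln t = (234 + 161.1) / 99.47 = 3.9721.
t = e^3.9721 = 53.093.
T = 100·t = 5309 K → 5300 K to the nearest 50 K.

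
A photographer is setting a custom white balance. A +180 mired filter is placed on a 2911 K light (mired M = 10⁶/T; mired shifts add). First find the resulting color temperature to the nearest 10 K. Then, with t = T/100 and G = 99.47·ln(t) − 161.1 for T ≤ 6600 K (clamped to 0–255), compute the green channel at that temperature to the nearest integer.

M_in = 10⁶/2911 = 343.52; M_out = 343.52 + (+180) = 523.52.
T_out = 10⁶/523.52 = 1910.1 K → 1910 K; t = 19.1.
G = 99.47·ln 19.1 − 161.1 = 99.47·2.9497 − 161.1 = 132.305.
Rounded: 132.

132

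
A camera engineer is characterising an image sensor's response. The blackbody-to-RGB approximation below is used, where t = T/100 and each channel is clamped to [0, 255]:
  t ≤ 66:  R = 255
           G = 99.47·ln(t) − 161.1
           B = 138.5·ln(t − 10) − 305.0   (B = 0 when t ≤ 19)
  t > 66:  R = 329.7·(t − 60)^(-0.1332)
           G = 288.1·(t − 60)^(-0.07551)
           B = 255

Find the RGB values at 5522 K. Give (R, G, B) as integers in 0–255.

(255, 238, 223)

t = 5522/100 = 55.22; the t ≤ 66 branch applies.
R = 255 by definition for t ≤ 66.
G = 99.47·ln 55.22 − 161.1 = 99.47·4.0113 − 161.1 = 237.907.
B = 138.5·ln(55.22 − 10) − 305.0 = 138.5·ln 45.22 − 305.0 = 138.5·3.8115 − 305.0 = 222.898.
Rounded: (255, 238, 223).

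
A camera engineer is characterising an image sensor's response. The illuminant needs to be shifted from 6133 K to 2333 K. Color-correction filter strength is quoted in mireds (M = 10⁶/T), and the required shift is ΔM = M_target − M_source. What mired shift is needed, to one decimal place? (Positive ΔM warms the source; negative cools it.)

+265.6 mireds

M_source = 10⁶/6133 = 163.052; M_target = 10⁶/2333 = 428.633.
ΔM = 428.633 − 163.052 = 265.580 → +265.6 mireds, a warming shift.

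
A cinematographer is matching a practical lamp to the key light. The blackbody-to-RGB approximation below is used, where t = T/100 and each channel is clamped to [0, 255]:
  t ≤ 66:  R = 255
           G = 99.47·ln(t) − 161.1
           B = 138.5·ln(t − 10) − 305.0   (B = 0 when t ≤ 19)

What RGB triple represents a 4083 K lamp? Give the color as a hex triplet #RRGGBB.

#FFD0AA

t = 4083/100 = 40.83; the t ≤ 66 branch applies.
R = 255 by definition for t ≤ 66.
G = 99.47·ln 40.83 − 161.1 = 99.47·3.7094 − 161.1 = 207.876.
B = 138.5·ln(40.83 − 10) − 305.0 = 138.5·ln 30.83 − 305.0 = 138.5·3.4285 − 305.0 = 169.846.
Rounded: (255, 208, 170).
In hex: #FFD0AA.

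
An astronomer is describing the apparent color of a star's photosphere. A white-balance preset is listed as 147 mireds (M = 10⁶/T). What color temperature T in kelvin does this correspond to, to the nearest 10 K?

6800 K

T = 10⁶ / 147 = 6802.72 K → 6800 K.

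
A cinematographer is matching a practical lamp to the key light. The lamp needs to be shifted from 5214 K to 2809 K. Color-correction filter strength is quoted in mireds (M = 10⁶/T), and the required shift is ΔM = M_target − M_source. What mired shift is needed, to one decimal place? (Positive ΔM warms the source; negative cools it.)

M_source = 10⁶/5214 = 191.791; M_target = 10⁶/2809 = 355.999.
ΔM = 355.999 − 191.791 = 164.207 → +164.2 mireds, a warming shift.

+164.2 mireds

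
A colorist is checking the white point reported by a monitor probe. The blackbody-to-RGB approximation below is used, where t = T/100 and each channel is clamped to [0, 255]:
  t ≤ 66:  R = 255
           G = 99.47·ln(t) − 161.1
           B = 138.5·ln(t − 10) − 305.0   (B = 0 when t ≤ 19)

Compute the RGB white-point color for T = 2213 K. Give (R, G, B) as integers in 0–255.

t = 2213/100 = 22.13; the t ≤ 66 branch applies.
R = 255 by definition for t ≤ 66.
G = 99.47·ln 22.13 − 161.1 = 99.47·3.0969 − 161.1 = 146.952.
B = 138.5·ln(22.13 − 10) − 305.0 = 138.5·ln 12.13 − 305.0 = 138.5·2.4957 − 305.0 = 40.652.
Rounded: (255, 147, 41).

(255, 147, 41)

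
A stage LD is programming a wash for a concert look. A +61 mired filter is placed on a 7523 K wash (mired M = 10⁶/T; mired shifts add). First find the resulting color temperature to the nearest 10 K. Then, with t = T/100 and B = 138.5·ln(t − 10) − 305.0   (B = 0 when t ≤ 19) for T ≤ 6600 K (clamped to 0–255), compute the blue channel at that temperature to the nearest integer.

M_in = 10⁶/7523 = 132.93; M_out = 132.93 + (+61) = 193.93.
T_out = 10⁶/193.93 = 5156.6 K → 5160 K; t = 51.6.
B = 138.5·ln(51.6 − 10) − 305.0 = 138.5·ln 41.6 − 305.0 = 138.5·3.7281 − 305.0 = 211.342.
Rounded: 211.

211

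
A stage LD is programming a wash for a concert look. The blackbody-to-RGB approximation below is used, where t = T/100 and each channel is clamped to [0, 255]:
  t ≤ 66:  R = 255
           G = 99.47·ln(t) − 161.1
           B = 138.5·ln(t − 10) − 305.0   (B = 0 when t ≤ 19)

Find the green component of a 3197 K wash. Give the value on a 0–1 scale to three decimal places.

t = 3197/100 = 31.97; the t ≤ 66 branch applies.
G = 99.47·ln 31.97 − 161.1 = 99.47·3.4648 − 161.1 = 183.543.
On a 0–1 scale: 183.543/255 = 0.7198 → 0.720.

0.720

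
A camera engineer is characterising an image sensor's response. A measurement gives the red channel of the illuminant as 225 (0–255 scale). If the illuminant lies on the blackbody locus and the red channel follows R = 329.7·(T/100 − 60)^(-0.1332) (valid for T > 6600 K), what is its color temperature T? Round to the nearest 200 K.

7800 K

(t − 60)^(-0.1332) = 225/329.7 = 0.68244.
t − 60 = 0.68244^(1/-0.1332) = 0.68244^(-7.508) = 17.610, so t = 77.610.
T = 100·t = 7761 K → 7800 K to the nearest 200 K.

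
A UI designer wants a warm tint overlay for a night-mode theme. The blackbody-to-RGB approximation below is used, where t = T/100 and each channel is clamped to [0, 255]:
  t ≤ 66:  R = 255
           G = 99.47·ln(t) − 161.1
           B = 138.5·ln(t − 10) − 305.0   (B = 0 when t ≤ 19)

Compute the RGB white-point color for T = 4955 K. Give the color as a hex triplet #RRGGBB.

t = 4955/100 = 49.55; the t ≤ 66 branch applies.
R = 255 by definition for t ≤ 66.
G = 99.47·ln 49.55 − 161.1 = 99.47·3.9030 − 161.1 = 227.130.
B = 138.5·ln(49.55 − 10) − 305.0 = 138.5·ln 39.55 − 305.0 = 138.5·3.6776 − 305.0 = 204.343.
Rounded: (255, 227, 204).
In hex: #FFE3CC.

#FFE3CC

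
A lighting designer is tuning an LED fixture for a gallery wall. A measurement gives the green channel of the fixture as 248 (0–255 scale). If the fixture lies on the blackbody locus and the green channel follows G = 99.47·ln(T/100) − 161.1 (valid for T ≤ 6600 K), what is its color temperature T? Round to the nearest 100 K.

ln t = (248 + 161.1) / 99.47 = 4.1128.
t = e^4.1128 = 61.117.
T = 100·t = 6112 K → 6100 K to the nearest 100 K.

6100 K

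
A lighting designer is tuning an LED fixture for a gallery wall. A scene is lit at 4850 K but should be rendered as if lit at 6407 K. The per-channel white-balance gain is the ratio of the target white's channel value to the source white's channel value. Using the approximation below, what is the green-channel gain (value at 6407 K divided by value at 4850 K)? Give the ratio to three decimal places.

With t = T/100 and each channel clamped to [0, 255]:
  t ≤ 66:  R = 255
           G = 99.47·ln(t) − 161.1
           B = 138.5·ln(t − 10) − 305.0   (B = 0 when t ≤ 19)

1.123

At 4850 K (t = 48.5):
  G = 99.47·ln 48.5 − 161.1 = 99.47·3.8816 − 161.1 = 224.999.
At 6407 K (t = 64.07):
  G = 99.47·ln 64.07 − 161.1 = 99.47·4.1600 − 161.1 = 252.693.
Gain = 252.693 / 224.999 = 1.1231 → 1.123.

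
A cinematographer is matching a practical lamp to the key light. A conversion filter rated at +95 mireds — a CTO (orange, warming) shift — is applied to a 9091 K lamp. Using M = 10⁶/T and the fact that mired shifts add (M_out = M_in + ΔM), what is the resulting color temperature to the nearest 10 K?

4880 K

M_in = 10⁶/9091 = 110.00 mireds.
M_out = 110.00 + (+95) = 205.00 mireds.
T_out = 10⁶/205.00 = 4878.1 K → 4880 K.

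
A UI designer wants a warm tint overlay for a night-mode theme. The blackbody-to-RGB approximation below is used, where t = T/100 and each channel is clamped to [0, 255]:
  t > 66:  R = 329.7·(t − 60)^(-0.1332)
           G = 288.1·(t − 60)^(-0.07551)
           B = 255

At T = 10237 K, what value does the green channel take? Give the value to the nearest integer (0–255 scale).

217

t = 10237/100 = 102.37; the t > 66 branch applies.
G = 288.1·(102.37 − 60)^(-0.07551) = 288.1·42.37^(-0.07551) = 288.1·0.75360 = 217.112.
Rounded: 217.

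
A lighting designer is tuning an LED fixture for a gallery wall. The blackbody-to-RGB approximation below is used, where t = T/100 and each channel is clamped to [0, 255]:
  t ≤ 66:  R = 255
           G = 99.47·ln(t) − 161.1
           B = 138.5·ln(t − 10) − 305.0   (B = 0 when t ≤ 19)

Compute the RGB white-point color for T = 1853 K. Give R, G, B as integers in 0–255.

R=255, G=129, B=0

t = 1853/100 = 18.53; the t ≤ 66 branch applies.
R = 255 by definition for t ≤ 66.
G = 99.47·ln 18.53 − 161.1 = 99.47·2.9194 − 161.1 = 129.292.
t = 18.53 ≤ 19, so B = 0.
Rounded: (255, 129, 0).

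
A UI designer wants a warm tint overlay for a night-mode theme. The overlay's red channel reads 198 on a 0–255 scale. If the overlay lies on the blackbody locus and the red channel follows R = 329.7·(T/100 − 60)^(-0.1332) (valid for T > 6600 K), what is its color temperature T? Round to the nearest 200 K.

10600 K

(t − 60)^(-0.1332) = 198/329.7 = 0.60055.
t − 60 = 0.60055^(1/-0.1332) = 0.60055^(-7.508) = 45.980, so t = 105.980.
T = 100·t = 10598 K → 10600 K to the nearest 200 K.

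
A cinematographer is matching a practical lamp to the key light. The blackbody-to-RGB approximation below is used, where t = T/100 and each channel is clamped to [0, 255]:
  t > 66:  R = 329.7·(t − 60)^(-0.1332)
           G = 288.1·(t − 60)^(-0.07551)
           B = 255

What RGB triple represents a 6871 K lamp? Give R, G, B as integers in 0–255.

t = 6871/100 = 68.71; the t > 66 branch applies.
R = 329.7·(68.71 − 60)^(-0.1332) = 329.7·8.71^(-0.1332) = 329.7·0.74953 = 247.120.
G = 288.1·(68.71 − 60)^(-0.07551) = 288.1·8.71^(-0.07551) = 288.1·0.84922 = 244.660.
B = 255 by definition for t > 66.
Rounded: (247, 245, 255).

R=247, G=245, B=255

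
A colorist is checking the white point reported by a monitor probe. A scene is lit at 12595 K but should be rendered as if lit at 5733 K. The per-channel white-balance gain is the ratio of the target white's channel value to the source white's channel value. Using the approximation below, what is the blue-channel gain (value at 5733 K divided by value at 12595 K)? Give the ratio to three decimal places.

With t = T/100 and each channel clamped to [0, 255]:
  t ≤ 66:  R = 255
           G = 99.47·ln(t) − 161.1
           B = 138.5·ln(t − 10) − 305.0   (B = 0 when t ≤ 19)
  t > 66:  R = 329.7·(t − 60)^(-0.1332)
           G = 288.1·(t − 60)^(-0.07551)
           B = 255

At 12595 K (t = 125.95):
  B = 255 by definition for t > 66.
At 5733 K (t = 57.33):
  B = 138.5·ln(57.33 − 10) − 305.0 = 138.5·ln 47.33 − 305.0 = 138.5·3.8571 − 305.0 = 229.214.
Gain = 229.214 / 255.000 = 0.8989 → 0.899.

0.899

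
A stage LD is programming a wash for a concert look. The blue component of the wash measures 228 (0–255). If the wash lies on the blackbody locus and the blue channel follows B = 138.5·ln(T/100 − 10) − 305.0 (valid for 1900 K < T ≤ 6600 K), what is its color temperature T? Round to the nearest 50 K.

ln(t − 10) = (228 + 305.0) / 138.5 = 3.8484.
t − 10 = e^3.8484 = 46.917, so t = 56.917.
T = 100·t = 5692 K → 5700 K to the nearest 50 K.

5700 K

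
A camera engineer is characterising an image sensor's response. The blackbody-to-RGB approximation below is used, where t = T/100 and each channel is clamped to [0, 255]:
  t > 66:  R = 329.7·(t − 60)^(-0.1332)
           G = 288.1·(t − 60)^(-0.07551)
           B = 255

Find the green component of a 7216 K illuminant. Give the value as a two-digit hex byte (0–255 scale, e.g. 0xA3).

0xEF

t = 7216/100 = 72.16; the t > 66 branch applies.
G = 288.1·(72.16 − 60)^(-0.07551) = 288.1·12.16^(-0.07551) = 288.1·0.82809 = 238.572.
Rounded: 239; in hex, 0xEF.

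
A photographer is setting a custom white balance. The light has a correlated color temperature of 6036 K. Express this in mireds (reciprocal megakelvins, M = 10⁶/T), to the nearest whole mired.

M = 10⁶ / 6036 = 165.673 → 166 mireds.

166 mireds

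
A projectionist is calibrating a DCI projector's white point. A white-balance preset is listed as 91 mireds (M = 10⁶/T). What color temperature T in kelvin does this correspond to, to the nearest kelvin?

10989 K

T = 10⁶ / 91 = 10989.01 K → 10989 K.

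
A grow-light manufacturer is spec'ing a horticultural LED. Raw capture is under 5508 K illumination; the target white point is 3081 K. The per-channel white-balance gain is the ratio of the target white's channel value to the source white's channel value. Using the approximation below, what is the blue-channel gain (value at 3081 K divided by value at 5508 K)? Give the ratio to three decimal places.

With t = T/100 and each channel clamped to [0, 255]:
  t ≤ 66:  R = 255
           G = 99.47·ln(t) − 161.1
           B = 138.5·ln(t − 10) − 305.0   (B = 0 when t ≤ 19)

0.519

At 5508 K (t = 55.08):
  B = 138.5·ln(55.08 − 10) − 305.0 = 138.5·ln 45.08 − 305.0 = 138.5·3.8084 − 305.0 = 222.469.
At 3081 K (t = 30.81):
  B = 138.5·ln(30.81 − 10) − 305.0 = 138.5·ln 20.81 − 305.0 = 138.5·3.0354 − 305.0 = 115.408.
Gain = 115.408 / 222.469 = 0.5188 → 0.519.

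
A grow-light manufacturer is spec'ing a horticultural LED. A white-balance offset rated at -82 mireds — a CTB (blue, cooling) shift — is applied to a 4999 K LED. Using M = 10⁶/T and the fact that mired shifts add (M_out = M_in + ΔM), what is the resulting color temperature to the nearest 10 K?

8470 K

M_in = 10⁶/4999 = 200.04 mireds.
M_out = 200.04 + (-82) = 118.04 mireds.
T_out = 10⁶/118.04 = 8471.7 K → 8470 K.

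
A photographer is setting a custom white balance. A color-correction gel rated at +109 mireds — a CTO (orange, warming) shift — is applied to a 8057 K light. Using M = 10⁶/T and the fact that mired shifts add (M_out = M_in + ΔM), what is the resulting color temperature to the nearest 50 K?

M_in = 10⁶/8057 = 124.12 mireds.
M_out = 124.12 + (+109) = 233.12 mireds.
T_out = 10⁶/233.12 = 4289.7 K → 4300 K.

4300 K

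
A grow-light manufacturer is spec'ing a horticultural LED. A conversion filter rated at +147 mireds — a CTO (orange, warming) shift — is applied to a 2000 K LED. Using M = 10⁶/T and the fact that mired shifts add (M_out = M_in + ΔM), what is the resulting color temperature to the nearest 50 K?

1550 K

M_in = 10⁶/2000 = 500.00 mireds.
M_out = 500.00 + (+147) = 647.00 mireds.
T_out = 10⁶/647.00 = 1545.6 K → 1550 K.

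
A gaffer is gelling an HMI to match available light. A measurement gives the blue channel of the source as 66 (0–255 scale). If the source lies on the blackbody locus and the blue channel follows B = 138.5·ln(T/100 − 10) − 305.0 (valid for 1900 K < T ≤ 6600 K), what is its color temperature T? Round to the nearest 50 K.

2450 K

ln(t − 10) = (66 + 305.0) / 138.5 = 2.6787.
t − 10 = e^2.6787 = 14.566, so t = 24.566.
T = 100·t = 2457 K → 2450 K to the nearest 50 K.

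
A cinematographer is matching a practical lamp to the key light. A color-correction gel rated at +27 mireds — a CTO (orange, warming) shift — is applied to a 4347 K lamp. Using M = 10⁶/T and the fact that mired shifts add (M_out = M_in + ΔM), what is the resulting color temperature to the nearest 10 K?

M_in = 10⁶/4347 = 230.04 mireds.
M_out = 230.04 + (+27) = 257.04 mireds.
T_out = 10⁶/257.04 = 3890.4 K → 3890 K.

3890 K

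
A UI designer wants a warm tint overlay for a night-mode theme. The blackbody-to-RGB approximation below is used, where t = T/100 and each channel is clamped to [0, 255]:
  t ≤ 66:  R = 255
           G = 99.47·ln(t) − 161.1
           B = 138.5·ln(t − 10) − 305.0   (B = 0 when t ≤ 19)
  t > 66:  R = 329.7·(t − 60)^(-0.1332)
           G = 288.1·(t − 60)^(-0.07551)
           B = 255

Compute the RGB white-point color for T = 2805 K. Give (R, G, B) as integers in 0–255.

t = 2805/100 = 28.05; the t ≤ 66 branch applies.
R = 255 by definition for t ≤ 66.
G = 99.47·ln 28.05 − 161.1 = 99.47·3.3340 − 161.1 = 170.532.
B = 138.5·ln(28.05 − 10) − 305.0 = 138.5·ln 18.05 − 305.0 = 138.5·2.8931 − 305.0 = 95.701.
Rounded: (255, 171, 96).

(255, 171, 96)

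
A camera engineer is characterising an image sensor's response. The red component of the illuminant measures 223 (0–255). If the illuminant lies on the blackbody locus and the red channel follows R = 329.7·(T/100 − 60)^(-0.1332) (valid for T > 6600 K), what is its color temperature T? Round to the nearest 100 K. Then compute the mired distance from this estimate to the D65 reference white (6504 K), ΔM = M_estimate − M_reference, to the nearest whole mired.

-27 mireds

(t − 60)^(-0.1332) = 223/329.7 = 0.67637.
t − 60 = 0.67637^(1/-0.1332) = 0.67637^(-7.508) = 18.831, so t = 78.831.
T = 100·t = 7883 K → 7900 K to the nearest 100 K.
M_estimate = 10⁶/7900 = 126.58; M_reference = 10⁶/6504 = 153.75.
ΔM = 126.58 − 153.75 = -27.17 → -27 mireds.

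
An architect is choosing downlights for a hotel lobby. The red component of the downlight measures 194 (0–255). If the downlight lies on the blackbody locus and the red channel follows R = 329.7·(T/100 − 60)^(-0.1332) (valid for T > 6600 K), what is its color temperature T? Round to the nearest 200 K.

11400 K

(t − 60)^(-0.1332) = 194/329.7 = 0.58841.
t − 60 = 0.58841^(1/-0.1332) = 0.58841^(-7.508) = 53.593, so t = 113.593.
T = 100·t = 11359 K → 11400 K to the nearest 200 K.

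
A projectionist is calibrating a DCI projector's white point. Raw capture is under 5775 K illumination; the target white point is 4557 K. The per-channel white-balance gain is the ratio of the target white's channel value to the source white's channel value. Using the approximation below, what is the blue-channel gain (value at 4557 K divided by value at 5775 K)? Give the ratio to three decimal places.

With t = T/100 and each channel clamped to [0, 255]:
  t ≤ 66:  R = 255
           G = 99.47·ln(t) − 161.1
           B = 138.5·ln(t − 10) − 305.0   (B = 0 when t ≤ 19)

0.823

At 5775 K (t = 57.75):
  B = 138.5·ln(57.75 − 10) − 305.0 = 138.5·ln 47.75 − 305.0 = 138.5·3.8660 − 305.0 = 230.438.
At 4557 K (t = 45.57):
  B = 138.5·ln(45.57 − 10) − 305.0 = 138.5·ln 35.57 − 305.0 = 138.5·3.5715 − 305.0 = 189.653.
Gain = 189.653 / 230.438 = 0.8230 → 0.823.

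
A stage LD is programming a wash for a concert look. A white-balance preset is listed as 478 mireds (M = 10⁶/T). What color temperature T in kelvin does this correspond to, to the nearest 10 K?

T = 10⁶ / 478 = 2092.05 K → 2090 K.

2090 K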